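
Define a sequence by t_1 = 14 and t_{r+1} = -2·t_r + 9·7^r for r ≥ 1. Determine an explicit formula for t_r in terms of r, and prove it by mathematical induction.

t_r = 7(-2)^(r - 1) + 7^r

Computing the first terms: t_1 = 14, t_2 = 35, t_3 = 371. This suggests t_r = 7(-2)^(r - 1) + 7^r.
For the base case r = 1: the formula gives 14 = 14 = t_1.
For the inductive step, assume it holds for an arbitrary p ≥ 1, so t_p = 7(-2)^(p - 1) + 7^p.
Then t_{p+1} = -2·t_p + 9·7^p = -2·(7(-2)^(p - 1) + 7^p) + 9·7^p = 7(-2)^p + 7^(p + 1) = 7(-2)^((p+1) - 1) + 7^(p+1),
which is the claimed formula at r = p+1.
Hence, by induction on r, the claim holds for every r ≥ 1.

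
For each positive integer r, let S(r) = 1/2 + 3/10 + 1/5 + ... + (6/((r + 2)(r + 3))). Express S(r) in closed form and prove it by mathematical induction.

We claim S(r) = 2r/(r + 3) for all r ≥ 1.
When r = 1: S(1) = 1/2, and the closed form gives 1/2. They agree.
Inductive step: assume the claim holds for r = i, so S(i) = 2i/(i + 3).
Then S(i+1) = S(i) + (6/((i + 3)(i + 4))) = (2i/(i + 3)) + (6/((i + 3)(i + 4))).
Simplifying, S(i+1) = 2(i + 1)/(i + 4) = 2(i+1)/((i+1) + 3),
which is the closed form with r = i+1.
This completes the induction.

S(r) = 2r/(r + 3)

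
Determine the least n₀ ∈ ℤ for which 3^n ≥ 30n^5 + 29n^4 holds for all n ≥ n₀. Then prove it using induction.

At n = 15: 14348907 < 24249375, so the inequality fails and n₀ ≥ 16. We prove 3^n ≥ 30n^5 + 29n^4 for all n ≥ 16.
For the base case n = 16: 3^n = 43046721 and 30n^5 + 29n^4 = 33357824, so 43046721 ≥ 33357824.
Inductive step: suppose the statement holds for some m ≥ 16, so 3^m ≥ 30m^5 + 29m^4.
Then 3^(m + 1) = 3·(3^m) ≥ 3·(30m^5 + 29m^4).
Also, for m ≥ 16 we have 3·(30m^5 + 29m^4) ≥ 30(m+1)^5 + 29(m+1)^4, since 3·(30m^5 + 29m^4) − (30(m+1)^5 + 29(m+1)^4) = 60m^5 - 92m^4 - 416m^3 - 474m^2 - 266m - 59, which is nonnegative for all m ≥ 16.
Combining, 3^(m + 1) ≥ 30(m+1)^5 + 29(m+1)^4.
By the principle of mathematical induction, the result holds for all n ≥ 16.
Hence the smallest such n₀ is 16.

n₀ = 16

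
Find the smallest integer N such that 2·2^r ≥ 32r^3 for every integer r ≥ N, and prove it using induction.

At r = 15: 65536 < 108000, so the inequality fails and N ≥ 16. We prove 2·2^r ≥ 32r^3 for all r ≥ 16.
Base step (r = 16): 2·2^r = 131072 and 32r^3 = 131072, so 131072 ≥ 131072.
For the inductive step, assume it holds for an arbitrary i ≥ 16, so 2·2^i ≥ 32i^3.
Then 2·2^(i + 1) = 2·(2·2^i) ≥ 2·(32i^3).
Also, for i ≥ 16 we have 2·(32i^3) ≥ 32(i+1)^3, since 2 ≥ (1 + 1/i)^3 for all i ≥ 16.
Combining, 2·2^(i + 1) ≥ 32(i+1)^3.
This completes the induction.
Hence the smallest such N is 16.

N = 16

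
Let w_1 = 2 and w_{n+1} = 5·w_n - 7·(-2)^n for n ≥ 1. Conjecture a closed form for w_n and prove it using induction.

Computing the first terms: w_1 = 2, w_2 = 24, w_3 = 92. This suggests w_n = (-2)^n + 4·5^(n - 1).
When n = 1: the formula gives 2 = 2 = w_1.
Inductive step: assume the claim holds for n = j, so w_j = (-2)^j + 4·5^(j - 1).
Then w_{j+1} = 5·w_j - 7·(-2)^j = 5·((-2)^j + 4·5^(j - 1)) - 7·(-2)^j = (-2)^(j + 1) + 4·5^j = (-2)^(j+1) + 4·5^((j+1) - 1),
which is the claimed formula at n = j+1.
This completes the induction.

w_n = (-2)^n + 4·5^(n - 1)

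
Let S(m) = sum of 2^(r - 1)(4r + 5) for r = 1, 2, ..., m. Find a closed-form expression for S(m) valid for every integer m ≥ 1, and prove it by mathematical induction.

S(m) = 2^m(4m + 1) - 1

We claim S(m) = 2^m(4m + 1) - 1 for all m ≥ 1.
Base case (m = 1): S(1) = 9, and the closed form gives 9. They agree.
Suppose the result is true for m = r, so S(r) = 2^r(4r + 1) - 1.
Then S(r+1) = S(r) + (2^r(4r + 9)) = (2^r(4r + 1) - 1) + (2^r(4r + 9)).
Simplifying, S(r+1) = 8·2^r·r + 10·2^r - 1 = 2^(r+1)(4(r+1) + 1) - 1,
which is the closed form with m = r+1.
This completes the induction.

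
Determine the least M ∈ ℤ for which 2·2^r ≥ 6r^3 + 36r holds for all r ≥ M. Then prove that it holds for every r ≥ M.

At r = 12: 8192 < 10800, so the inequality fails and M ≥ 13. We prove 2·2^r ≥ 6r^3 + 36r for all r ≥ 13.
Base step (r = 13): 2·2^r = 16384 and 6r^3 + 36r = 13650, so 16384 ≥ 13650.
For the inductive step, assume it holds for an arbitrary j ≥ 13, so 2·2^j ≥ 6j^3 + 36j.
Then 2·2^(j + 1) = 2·(2·2^j) ≥ 2·(6j^3 + 36j).
Also, for j ≥ 13 we have 2·(6j^3 + 36j) ≥ 6(j+1)^3 + 36(j+1), since 2·(6j^3 + 36j) − (6(j+1)^3 + 36(j+1)) = 6j^3 - 18j^2 + 18j - 42, which is nonnegative for all j ≥ 13.
Combining, 2·2^(j + 1) ≥ 6(j+1)^3 + 36(j+1).
By induction, the statement is established for all r ≥ 13.
Hence the smallest such M is 13.

M = 13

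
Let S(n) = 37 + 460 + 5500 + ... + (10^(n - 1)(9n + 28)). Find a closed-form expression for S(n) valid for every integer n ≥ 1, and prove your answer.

S(n) = 10^n(n + 3) - 3

We claim S(n) = 10^n(n + 3) - 3 for all n ≥ 1.
Base case (n = 1): S(1) = 37, and the closed form gives 37. They agree.
For the inductive step, assume it holds for an arbitrary j ≥ 1, so S(j) = 10^j(j + 3) - 3.
Then S(j+1) = S(j) + (10^j(9j + 37)) = (10^j(j + 3) - 3) + (10^j(9j + 37)).
Simplifying, S(j+1) = 10·10^j·j + 40·10^j - 3 = 10^(j+1)((j+1) + 3) - 3,
which is the closed form with n = j+1.
Hence, by induction on n, the claim holds for every n ≥ 1.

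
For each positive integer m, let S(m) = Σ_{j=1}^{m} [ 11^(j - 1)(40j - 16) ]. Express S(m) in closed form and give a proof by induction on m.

We claim S(m) = 2·11^m(2m - 1) + 2 for all m ≥ 1.
Base step (m = 1): S(1) = 24, and the closed form gives 24. They agree.
Inductive step: assume the claim holds for m = j, so S(j) = 2·11^j(2j - 1) + 2.
Then S(j+1) = S(j) + (11^j(40j + 24)) = (2·11^j(2j - 1) + 2) + (11^j(40j + 24)).
Simplifying, S(j+1) = 44·11^j·j + 22·11^j + 2 = 2·11^(j+1)(2(j+1) - 1) + 2,
which is the closed form with m = j+1.
By induction, the statement is established for all m ≥ 1.

S(m) = 2·11^m(2m - 1) + 2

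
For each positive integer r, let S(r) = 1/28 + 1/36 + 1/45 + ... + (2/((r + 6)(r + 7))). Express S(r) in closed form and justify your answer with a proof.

S(r) = 2r/(7(r + 7))

We claim S(r) = 2r/(7(r + 7)) for all r ≥ 1.
When r = 1: S(1) = 1/28, and the closed form gives 1/28. They agree.
Inductive step: assume the claim holds for r = j, so S(j) = 2j/(7(j + 7)).
Then S(j+1) = S(j) + (2/((j + 7)(j + 8))) = (2j/(7(j + 7))) + (2/((j + 7)(j + 8))).
Simplifying, S(j+1) = 2(j + 1)/(7(j + 8)) = 2(j+1)/(7((j+1) + 7)),
which is the closed form with r = j+1.
By the principle of mathematical induction, the result holds for all r ≥ 1.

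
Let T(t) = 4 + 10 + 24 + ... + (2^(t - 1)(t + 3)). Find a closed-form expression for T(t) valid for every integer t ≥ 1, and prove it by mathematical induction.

We claim T(t) = 2^t(t + 2) - 2 for all t ≥ 1.
Base case (t = 1): T(1) = 4, and the closed form gives 4. They agree.
Suppose the result is true for t = k, so T(k) = 2^k(k + 2) - 2.
Then T(k+1) = T(k) + (2^k(k + 4)) = (2^k(k + 2) - 2) + (2^k(k + 4)).
Simplifying, T(k+1) = 2·2^k·k + 6·2^k - 2 = 2^(k+1)((k+1) + 2) - 2,
which is the closed form with t = k+1.
By induction, the statement is established for all t ≥ 1.

T(t) = 2^t(t + 2) - 2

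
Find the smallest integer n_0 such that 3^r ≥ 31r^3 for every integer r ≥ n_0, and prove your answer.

At r = 9: 19683 < 22599, so the inequality fails and n_0 ≥ 10. We prove 3^r ≥ 31r^3 for all r ≥ 10.
When r = 10: 3^r = 59049 and 31r^3 = 31000, so 59049 ≥ 31000.
Inductive step: suppose the statement holds for some p ≥ 10, so 3^p ≥ 31p^3.
Then 3^(p + 1) = 3·(3^p) ≥ 3·(31p^3).
Also, for p ≥ 10 we have 3·(31p^3) ≥ 31(p+1)^3, since 3 ≥ (1 + 1/p)^3 for all p ≥ 10.
Combining, 3^(p + 1) ≥ 31(p+1)^3.
This completes the induction.
Hence the smallest such n_0 is 10.

n_0 = 10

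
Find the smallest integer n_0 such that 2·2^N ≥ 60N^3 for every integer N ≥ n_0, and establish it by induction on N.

n_0 = 18

At N = 17: 262144 < 294780, so the inequality fails and n_0 ≥ 18. We prove 2·2^N ≥ 60N^3 for all N ≥ 18.
Base case (N = 18): 2·2^N = 524288 and 60N^3 = 349920, so 524288 ≥ 349920.
Inductive step: suppose the statement holds for some k ≥ 18, so 2·2^k ≥ 60k^3.
Then 2·2^(k + 1) = 2·(2·2^k) ≥ 2·(60k^3).
Also, for k ≥ 18 we have 2·(60k^3) ≥ 60(k+1)^3, since 2 ≥ (1 + 1/k)^3 for all k ≥ 18.
Combining, 2·2^(k + 1) ≥ 60(k+1)^3.
Hence, by induction on N, the claim holds for every N ≥ 18.
Hence the smallest such n_0 is 18.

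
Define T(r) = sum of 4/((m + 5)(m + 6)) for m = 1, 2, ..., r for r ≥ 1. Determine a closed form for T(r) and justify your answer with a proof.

T(r) = 2r/(3(r + 6))

We claim T(r) = 2r/(3(r + 6)) for all r ≥ 1.
When r = 1: T(1) = 2/21, and the closed form gives 2/21. They agree.
For the inductive step, assume it holds for an arbitrary m ≥ 1, so T(m) = 2m/(3(m + 6)).
Then T(m+1) = T(m) + (4/((m + 6)(m + 7))) = (2m/(3(m + 6))) + (4/((m + 6)(m + 7))).
Simplifying, T(m+1) = 2(m + 1)/(3(m + 7)) = 2(m+1)/(3((m+1) + 6)),
which is the closed form with r = m+1.
Hence, by induction on r, the claim holds for every r ≥ 1.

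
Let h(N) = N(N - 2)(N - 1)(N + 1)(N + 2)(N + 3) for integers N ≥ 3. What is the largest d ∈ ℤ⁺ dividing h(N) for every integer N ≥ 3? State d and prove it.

d = 720

Computing the first values: h(3) = 720 and h(4) = 5040; gcd(720, 5040) = 720, so d ≤ 720.
We prove 720 | N(N - 2)(N - 1)(N + 1)(N + 2)(N + 3) for all N ≥ 3 by induction on N.
For the base case N = 3: h(3) = 720 = 720·(1), so 720 | h(3).
For the inductive step, assume it holds for an arbitrary k ≥ 3, i.e. 720 | h(k). Then
h(k+1) − h(k) = (k-1)·k·(k+1)·(k+2)·(k+3)·(k+4) − (k-2)·(k-1)·k·(k+1)·(k+2)·(k+3) = (k-1)·k·(k+1)·(k+2)·(k+3)·[(k+4) − (k-2)] = 6·(k-1)·k·(k+1)·(k+2)·(k+3). The product of 5 consecutive integers is divisible by (5)! = 120, so h(k+1) − h(k) is divisible by 6·120 = 720. By the inductive hypothesis 720 | h(k), hence 720 | h(k+1).
This completes the induction.
Therefore the largest such d is 720.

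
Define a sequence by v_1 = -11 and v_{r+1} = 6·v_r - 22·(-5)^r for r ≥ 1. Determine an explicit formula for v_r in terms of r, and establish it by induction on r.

v_r = 2(-5)^r - 6^(r - 1)

Computing the first terms: v_1 = -11, v_2 = 44, v_3 = -286. This suggests v_r = 2(-5)^r - 6^(r - 1).
Base case (r = 1): the formula gives -11 = -11 = v_1.
Inductive step: suppose the statement holds for some p ≥ 1, so v_p = 2(-5)^p - 6^(p - 1).
Then v_{p+1} = 6·v_p - 22·(-5)^p = 6·(2(-5)^p - 6^(p - 1)) - 22·(-5)^p = 2(-5)^(p + 1) - 6^p = 2(-5)^(p+1) - 6^((p+1) - 1),
which is the claimed formula at r = p+1.
By induction, the statement is established for all r ≥ 1.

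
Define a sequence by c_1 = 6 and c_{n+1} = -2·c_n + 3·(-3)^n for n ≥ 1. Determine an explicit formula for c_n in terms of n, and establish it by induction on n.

c_n = -3(-2)^(n - 1) + (-3)^(n + 1)

Computing the first terms: c_1 = 6, c_2 = -21, c_3 = 69. This suggests c_n = -3(-2)^(n - 1) + (-3)^(n + 1).
For the base case n = 1: the formula gives 6 = 6 = c_1.
Inductive step: assume the claim holds for n = j, so c_j = -3(-2)^(j - 1) + (-3)^(j + 1).
Then c_{j+1} = -2·c_j + 3·(-3)^j = -2·(-3(-2)^(j - 1) + (-3)^(j + 1)) + 3·(-3)^j = -3(-2)^j + (-3)^(j + 2) = -3(-2)^((j+1) - 1) + (-3)^((j+1) + 1),
which is the claimed formula at n = j+1.
This completes the induction.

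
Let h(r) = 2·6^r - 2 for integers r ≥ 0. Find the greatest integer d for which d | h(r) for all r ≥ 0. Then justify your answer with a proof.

d = 10

Computing the first values: h(0) = 0 and h(1) = 10; gcd(0, 10) = 10, so d ≤ 10.
We prove 10 | 2·6^r - 2 for all r ≥ 0 by induction on r.
Base step (r = 0): h(0) = 0 = 10·(0), so 10 | h(0).
For the inductive step, assume it holds for an arbitrary i ≥ 0, i.e. 10 | h(i). Then
h(i+1) = 2·6^(i+1) - 2 = 6·(2·6^i - 2) + 10 = 6·h(i) + 10. The first term is divisible by 10 by the inductive hypothesis, and 10 is divisible by 10. Hence 10 | h(i+1).
By induction, the statement is established for all r ≥ 0.
Therefore the largest such d is 10.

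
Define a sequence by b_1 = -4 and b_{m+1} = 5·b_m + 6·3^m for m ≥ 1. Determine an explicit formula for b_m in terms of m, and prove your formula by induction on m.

b_m = -3^(m + 1) + 5^m

Computing the first terms: b_1 = -4, b_2 = -2, b_3 = 44. This suggests b_m = -3^(m + 1) + 5^m.
Base case (m = 1): the formula gives -4 = -4 = b_1.
Inductive step: suppose the statement holds for some j ≥ 1, so b_j = -3^(j + 1) + 5^j.
Then b_{j+1} = 5·b_j + 6·3^j = 5·(-3^(j + 1) + 5^j) + 6·3^j = -3^(j + 2) + 5^(j + 1) = -3^((j+1) + 1) + 5^(j+1),
which is the claimed formula at m = j+1.
Hence, by induction on m, the claim holds for every m ≥ 1.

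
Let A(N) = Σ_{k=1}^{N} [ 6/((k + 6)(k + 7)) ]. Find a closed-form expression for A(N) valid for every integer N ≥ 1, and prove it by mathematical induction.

We claim A(N) = 6N/(7(N + 7)) for all N ≥ 1.
Base case (N = 1): A(1) = 3/28, and the closed form gives 3/28. They agree.
Suppose the result is true for N = k, so A(k) = 6k/(7(k + 7)).
Then A(k+1) = A(k) + (6/((k + 7)(k + 8))) = (6k/(7(k + 7))) + (6/((k + 7)(k + 8))).
Simplifying, A(k+1) = 6(k + 1)/(7(k + 8)) = 6(k+1)/(7((k+1) + 7)),
which is the closed form with N = k+1.
This completes the induction.

A(N) = 6N/(7(N + 7))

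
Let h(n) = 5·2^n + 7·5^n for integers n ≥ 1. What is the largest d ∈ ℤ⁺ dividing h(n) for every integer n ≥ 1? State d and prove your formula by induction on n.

d = 15

Computing the first values: h(1) = 45 and h(2) = 195; gcd(45, 195) = 15, so d ≤ 15.
We prove 15 | 5·2^n + 7·5^n for all n ≥ 1 by induction on n.
Base case (n = 1): h(1) = 45 = 15·(3), so 15 | h(1).
For the inductive step, assume it holds for an arbitrary j ≥ 1, i.e. 15 | h(j). Then
h(j+1) − 5·h(j) = (5·2^(j+1) + 7·5^(j+1)) − 5·(5·2^j + 7·5^j) = (5)·2^j·(2 − 5) = (-15)·2^j. Since 15 | h(j) by the inductive hypothesis, 15 | 5·h(j); and 15 | -15 since -15 = 15·-1. Therefore 15 | h(j+1).
Hence, by induction on n, the claim holds for every n ≥ 1.
Therefore the largest such d is 15.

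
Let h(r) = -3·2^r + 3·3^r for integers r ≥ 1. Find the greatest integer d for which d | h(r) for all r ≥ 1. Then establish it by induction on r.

d = 3

Computing the first values: h(1) = 3 and h(2) = 15; gcd(3, 15) = 3, so d ≤ 3.
We prove 3 | -3·2^r + 3·3^r for all r ≥ 1 by induction on r.
Base case (r = 1): h(1) = 3 = 3·(1), so 3 | h(1).
Inductive step: suppose the statement holds for some m ≥ 1, i.e. 3 | h(m). Then
h(m+1) − 3·h(m) = (-3·2^(m+1) + 3·3^(m+1)) − 3·(-3·2^m + 3·3^m) = (-3)·2^m·(2 − 3) = (3)·2^m. Since 3 | h(m) by the inductive hypothesis, 3 | 3·h(m); and 3 | 3 since 3 = 3·1. Therefore 3 | h(m+1).
By the principle of mathematical induction, the result holds for all r ≥ 1.
Therefore the largest such d is 3.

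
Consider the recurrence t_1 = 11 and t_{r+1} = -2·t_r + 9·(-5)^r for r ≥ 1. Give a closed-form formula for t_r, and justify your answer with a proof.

Computing the first terms: t_1 = 11, t_2 = -67, t_3 = 359. This suggests t_r = -(-2)^(r + 1) - 3(-5)^r.
When r = 1: the formula gives 11 = 11 = t_1.
For the inductive step, assume it holds for an arbitrary i ≥ 1, so t_i = -(-2)^(i + 1) - 3(-5)^i.
Then t_{i+1} = -2·t_i + 9·(-5)^i = -2·(-(-2)^(i + 1) - 3(-5)^i) + 9·(-5)^i = -(-2)^(i + 2) - 3(-5)^(i + 1) = -(-2)^((i+1) + 1) - 3(-5)^(i+1),
which is the claimed formula at r = i+1.
Hence, by induction on r, the claim holds for every r ≥ 1.

t_r = -(-2)^(r + 1) - 3(-5)^r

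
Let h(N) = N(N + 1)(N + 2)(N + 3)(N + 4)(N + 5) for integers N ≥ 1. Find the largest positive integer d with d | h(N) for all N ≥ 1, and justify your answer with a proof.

Computing the first values: h(1) = 720 and h(2) = 5040; gcd(720, 5040) = 720, so d ≤ 720.
We prove 720 | N(N + 1)(N + 2)(N + 3)(N + 4)(N + 5) for all N ≥ 1 by induction on N.
When N = 1: h(1) = 720 = 720·(1), so 720 | h(1).
Inductive step: suppose the statement holds for some p ≥ 1, i.e. 720 | h(p). Then
h(p+1) − h(p) = (p+1)·(p+2)·(p+3)·(p+4)·(p+5)·(p+6) − p·(p+1)·(p+2)·(p+3)·(p+4)·(p+5) = (p+1)·(p+2)·(p+3)·(p+4)·(p+5)·[(p+6) − p] = 6·(p+1)·(p+2)·(p+3)·(p+4)·(p+5). The product of 5 consecutive integers is divisible by (5)! = 120, so h(p+1) − h(p) is divisible by 6·120 = 720. By the inductive hypothesis 720 | h(p), hence 720 | h(p+1).
Hence, by induction on N, the claim holds for every N ≥ 1.
Therefore the largest such d is 720.

d = 720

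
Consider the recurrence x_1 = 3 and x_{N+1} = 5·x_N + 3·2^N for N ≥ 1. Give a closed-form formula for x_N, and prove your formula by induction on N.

x_N = -2^N + 5^N

Computing the first terms: x_1 = 3, x_2 = 21, x_3 = 117. This suggests x_N = -2^N + 5^N.
Base case (N = 1): the formula gives 3 = 3 = x_1.
Inductive step: suppose the statement holds for some m ≥ 1, so x_m = -2^m + 5^m.
Then x_{m+1} = 5·x_m + 3·2^m = 5·(-2^m + 5^m) + 3·2^m = -2^(m + 1) + 5^(m + 1),
which is the claimed formula at N = m+1.
By the principle of mathematical induction, the result holds for all N ≥ 1.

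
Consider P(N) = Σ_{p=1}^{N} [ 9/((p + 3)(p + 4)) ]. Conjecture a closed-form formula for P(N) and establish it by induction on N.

P(N) = 9N/(4(N + 4))

We claim P(N) = 9N/(4(N + 4)) for all N ≥ 1.
For the base case N = 1: P(1) = 9/20, and the closed form gives 9/20. They agree.
Inductive step: assume the claim holds for N = p, so P(p) = 9p/(4(p + 4)).
Then P(p+1) = P(p) + (9/((p + 4)(p + 5))) = (9p/(4(p + 4))) + (9/((p + 4)(p + 5))).
Simplifying, P(p+1) = 9(p + 1)/(4(p + 5)) = 9(p+1)/(4((p+1) + 4)),
which is the closed form with N = p+1.
By induction, the statement is established for all N ≥ 1.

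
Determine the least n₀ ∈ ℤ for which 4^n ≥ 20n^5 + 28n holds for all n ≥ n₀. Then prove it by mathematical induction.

At n = 10: 1048576 < 2000280, so the inequality fails and n₀ ≥ 11. We prove 4^n ≥ 20n^5 + 28n for all n ≥ 11.
Base case (n = 11): 4^n = 4194304 and 20n^5 + 28n = 3221328, so 4194304 ≥ 3221328.
For the inductive step, assume it holds for an arbitrary p ≥ 11, so 4^p ≥ 20p^5 + 28p.
Then 4^(p + 1) = 4·(4^p) ≥ 4·(20p^5 + 28p).
Also, for p ≥ 11 we have 4·(20p^5 + 28p) ≥ 20(p+1)^5 + 28(p+1), since 4·(20p^5 + 28p) − (20(p+1)^5 + 28(p+1)) = 60p^5 - 100p^4 - 200p^3 - 200p^2 - 16p - 48, which is nonnegative for all p ≥ 11.
Combining, 4^(p + 1) ≥ 20(p+1)^5 + 28(p+1).
By the principle of mathematical induction, the result holds for all n ≥ 11.
Hence the smallest such n₀ is 11.

n₀ = 11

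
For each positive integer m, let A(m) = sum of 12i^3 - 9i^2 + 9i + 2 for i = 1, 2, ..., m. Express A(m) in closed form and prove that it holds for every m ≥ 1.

We claim A(m) = m(3m^3 + 3m^2 + 3m + 5) for all m ≥ 1.
For the base case m = 1: A(1) = 14, and the closed form gives 14. They agree.
For the inductive step, assume it holds for an arbitrary i ≥ 1, so A(i) = i(3i^3 + 3i^2 + 3i + 5).
Then A(i+1) = A(i) + (12i^3 + 27i^2 + 27i + 14) = (i(3i^3 + 3i^2 + 3i + 5)) + (12i^3 + 27i^2 + 27i + 14).
Simplifying, A(i+1) = (i + 1)(3i^3 + 12i^2 + 18i + 14) = (i+1)(3(i+1)^3 + 3(i+1)^2 + 3(i+1) + 5),
which is the closed form with m = i+1.
This completes the induction.

A(m) = m(3m^3 + 3m^2 + 3m + 5)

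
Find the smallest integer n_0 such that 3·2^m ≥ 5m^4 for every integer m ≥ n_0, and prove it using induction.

n_0 = 18

At m = 17: 393216 < 417605, so the inequality fails and n_0 ≥ 18. We prove 3·2^m ≥ 5m^4 for all m ≥ 18.
For the base case m = 18: 3·2^m = 786432 and 5m^4 = 524880, so 786432 ≥ 524880.
For the inductive step, assume it holds for an arbitrary j ≥ 18, so 3·2^j ≥ 5j^4.
Then 3·2^(j + 1) = 2·(3·2^j) ≥ 2·(5j^4).
Also, for j ≥ 18 we have 2·(5j^4) ≥ 5(j+1)^4, since 2 ≥ (1 + 1/j)^4 for all j ≥ 18.
Combining, 3·2^(j + 1) ≥ 5(j+1)^4.
Hence, by induction on m, the claim holds for every m ≥ 18.
Hence the smallest such n_0 is 18.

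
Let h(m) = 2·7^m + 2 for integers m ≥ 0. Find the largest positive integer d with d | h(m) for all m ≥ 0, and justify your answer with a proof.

d = 4

Computing the first values: h(0) = 4 and h(1) = 16; gcd(4, 16) = 4, so d ≤ 4.
We prove 4 | 2·7^m + 2 for all m ≥ 0 by induction on m.
For the base case m = 0: h(0) = 4 = 4·(1), so 4 | h(0).
Suppose the result is true for m = k, i.e. 4 | h(k). Then
h(k+1) = 2·7^(k+1) + 2 = 7·(2·7^k + 2) - 12 = 7·h(k) - 12. The first term is divisible by 4 by the inductive hypothesis, and -12 is divisible by 4. Hence 4 | h(k+1).
Hence, by induction on m, the claim holds for every m ≥ 0.
Therefore the largest such d is 4.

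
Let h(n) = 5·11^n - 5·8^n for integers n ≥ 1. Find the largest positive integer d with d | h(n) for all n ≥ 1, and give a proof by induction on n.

Computing the first values: h(1) = 15 and h(2) = 285; gcd(15, 285) = 15, so d ≤ 15.
We prove 15 | 5·11^n - 5·8^n for all n ≥ 1 by induction on n.
Base step (n = 1): h(1) = 15 = 15·(1), so 15 | h(1).
Inductive step: suppose the statement holds for some j ≥ 1, i.e. 15 | h(j). Then
h(j+1) − 11·h(j) = (5·11^(j+1) - 5·8^(j+1)) − 11·(5·11^j - 5·8^j) = (-5)·8^j·(8 − 11) = (15)·8^j. Since 15 | h(j) by the inductive hypothesis, 15 | 11·h(j); and 15 | 15 since 15 = 15·1. Therefore 15 | h(j+1).
By the principle of mathematical induction, the result holds for all n ≥ 1.
Therefore the largest such d is 15.

d = 15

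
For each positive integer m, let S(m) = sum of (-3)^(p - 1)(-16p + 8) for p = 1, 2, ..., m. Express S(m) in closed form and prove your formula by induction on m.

S(m) = (-3)^m(4m - 1) + 1

We claim S(m) = (-3)^m(4m - 1) + 1 for all m ≥ 1.
Base case (m = 1): S(1) = -8, and the closed form gives -8. They agree.
Inductive step: suppose the statement holds for some p ≥ 1, so S(p) = (-3)^p(4p - 1) + 1.
Then S(p+1) = S(p) + ((-3)^p(-16p - 8)) = ((-3)^p(4p - 1) + 1) + ((-3)^p(-16p - 8)).
Simplifying, S(p+1) = -12(-3)^p·p - 9(-3)^p + 1 = (-3)^(p+1)(4(p+1) - 1) + 1,
which is the closed form with m = p+1.
By induction, the statement is established for all m ≥ 1.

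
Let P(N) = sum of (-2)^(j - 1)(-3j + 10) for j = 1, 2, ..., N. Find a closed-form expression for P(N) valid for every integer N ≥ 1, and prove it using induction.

We claim P(N) = (-2)^N(N - 3) + 3 for all N ≥ 1.
Base case (N = 1): P(1) = 7, and the closed form gives 7. They agree.
For the inductive step, assume it holds for an arbitrary j ≥ 1, so P(j) = (-2)^j(j - 3) + 3.
Then P(j+1) = P(j) + ((-2)^j(-3j + 7)) = ((-2)^j(j - 3) + 3) + ((-2)^j(-3j + 7)).
Simplifying, P(j+1) = (-2)^(j + 1)j + (-2)^(j + 2) + 3 = (-2)^(j+1)((j+1) - 3) + 3,
which is the closed form with N = j+1.
Hence, by induction on N, the claim holds for every N ≥ 1.

P(N) = (-2)^N(N - 3) + 3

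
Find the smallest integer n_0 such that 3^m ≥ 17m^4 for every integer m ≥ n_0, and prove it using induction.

n_0 = 12

At m = 11: 177147 < 248897, so the inequality fails and n_0 ≥ 12. We prove 3^m ≥ 17m^4 for all m ≥ 12.
Base step (m = 12): 3^m = 531441 and 17m^4 = 352512, so 531441 ≥ 352512.
Inductive step: assume the claim holds for m = p, so 3^p ≥ 17p^4.
Then 3^(p + 1) = 3·(3^p) ≥ 3·(17p^4).
Also, for p ≥ 12 we have 3·(17p^4) ≥ 17(p+1)^4, since 3 ≥ (1 + 1/p)^4 for all p ≥ 12.
Combining, 3^(p + 1) ≥ 17(p+1)^4.
This completes the induction.
Hence the smallest such n_0 is 12.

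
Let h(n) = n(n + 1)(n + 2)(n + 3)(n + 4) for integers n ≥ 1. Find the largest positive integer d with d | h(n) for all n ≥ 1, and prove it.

Computing the first values: h(1) = 120 and h(2) = 720; gcd(120, 720) = 120, so d ≤ 120.
We prove 120 | n(n + 1)(n + 2)(n + 3)(n + 4) for all n ≥ 1 by induction on n.
When n = 1: h(1) = 120 = 120·(1), so 120 | h(1).
Inductive step: suppose the statement holds for some m ≥ 1, i.e. 120 | h(m). Then
h(m+1) − h(m) = (m+1)·(m+2)·(m+3)·(m+4)·(m+5) − m·(m+1)·(m+2)·(m+3)·(m+4) = (m+1)·(m+2)·(m+3)·(m+4)·[(m+5) − m] = 5·(m+1)·(m+2)·(m+3)·(m+4). The product of 4 consecutive integers is divisible by (4)! = 24, so h(m+1) − h(m) is divisible by 5·24 = 120. By the inductive hypothesis 120 | h(m), hence 120 | h(m+1).
By induction, the statement is established for all n ≥ 1.
Therefore the largest such d is 120.

d = 120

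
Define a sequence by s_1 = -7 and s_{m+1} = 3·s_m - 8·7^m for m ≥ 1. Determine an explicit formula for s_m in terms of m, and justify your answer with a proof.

Computing the first terms: s_1 = -7, s_2 = -77, s_3 = -623. This suggests s_m = 7·3^(m - 1) - 2·7^m.
Base case (m = 1): the formula gives -7 = -7 = s_1.
Suppose the result is true for m = r, so s_r = 7·3^(r - 1) - 2·7^r.
Then s_{r+1} = 3·s_r - 8·7^r = 3·(7·3^(r - 1) - 2·7^r) - 8·7^r = 7·3^r - 2·7^(r + 1) = 7·3^((r+1) - 1) - 2·7^(r+1),
which is the claimed formula at m = r+1.
This completes the induction.

s_m = 7·3^(m - 1) - 2·7^m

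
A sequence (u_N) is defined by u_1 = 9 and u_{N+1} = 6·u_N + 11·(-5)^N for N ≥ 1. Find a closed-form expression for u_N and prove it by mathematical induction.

Computing the first terms: u_1 = 9, u_2 = -1, u_3 = 269. This suggests u_N = -(-5)^N + 4·6^(N - 1).
Base case (N = 1): the formula gives 9 = 9 = u_1.
Suppose the result is true for N = m, so u_m = -(-5)^m + 4·6^(m - 1).
Then u_{m+1} = 6·u_m + 11·(-5)^m = 6·(-(-5)^m + 4·6^(m - 1)) + 11·(-5)^m = -(-5)^(m + 1) + 4·6^m = -(-5)^(m+1) + 4·6^((m+1) - 1),
which is the claimed formula at N = m+1.
This completes the induction.

u_N = -(-5)^N + 4·6^(N - 1)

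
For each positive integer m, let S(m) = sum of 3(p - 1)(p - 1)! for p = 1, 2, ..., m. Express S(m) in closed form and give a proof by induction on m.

S(m) = 3m! - 3

We claim S(m) = 3m! - 3 for all m ≥ 1.
Base case (m = 1): S(1) = 0, and the closed form gives 0. They agree.
For the inductive step, assume it holds for an arbitrary p ≥ 1, so S(p) = 3p! - 3.
Then S(p+1) = S(p) + (3p·p!) = (3p! - 3) + (3p·p!).
Simplifying, S(p+1) = 3(p+1)! - 3,
which is the closed form with m = p+1.
By induction, the statement is established for all m ≥ 1.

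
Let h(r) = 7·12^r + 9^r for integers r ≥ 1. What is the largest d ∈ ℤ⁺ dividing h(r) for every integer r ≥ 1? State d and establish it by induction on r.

Computing the first values: h(1) = 93 and h(2) = 1089; gcd(93, 1089) = 3, so d ≤ 3.
We prove 3 | 7·12^r + 9^r for all r ≥ 1 by induction on r.
Base case (r = 1): h(1) = 93 = 3·(31), so 3 | h(1).
Inductive step: assume the claim holds for r = p, i.e. 3 | h(p). Then
h(p+1) − 12·h(p) = (7·12^(p+1) + 9^(p+1)) − 12·(7·12^p + 9^p) = (1)·9^p·(9 − 12) = (-3)·9^p. Since 3 | h(p) by the inductive hypothesis, 3 | 12·h(p); and 3 | -3 since -3 = 3·-1. Therefore 3 | h(p+1).
By induction, the statement is established for all r ≥ 1.
Therefore the largest such d is 3.

d = 3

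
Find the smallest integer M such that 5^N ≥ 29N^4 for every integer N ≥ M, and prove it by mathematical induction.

M = 7

At N = 6: 15625 < 37584, so the inequality fails and M ≥ 7. We prove 5^N ≥ 29N^4 for all N ≥ 7.
When N = 7: 5^N = 78125 and 29N^4 = 69629, so 78125 ≥ 69629.
For the inductive step, assume it holds for an arbitrary i ≥ 7, so 5^i ≥ 29i^4.
Then 5^(i + 1) = 5·(5^i) ≥ 5·(29i^4).
Also, for i ≥ 7 we have 5·(29i^4) ≥ 29(i+1)^4, since 5 ≥ (1 + 1/i)^4 for all i ≥ 7.
Combining, 5^(i + 1) ≥ 29(i+1)^4.
This completes the induction.
Hence the smallest such M is 7.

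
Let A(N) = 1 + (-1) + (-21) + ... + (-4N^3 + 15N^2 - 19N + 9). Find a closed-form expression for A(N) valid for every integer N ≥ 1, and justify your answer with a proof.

We claim A(N) = -N(N - 2)(N^2 - N + 1) for all N ≥ 1.
For the base case N = 1: A(1) = 1, and the closed form gives 1. They agree.
Inductive step: suppose the statement holds for some m ≥ 1, so A(m) = m(-m^3 + 3m^2 - 3m + 2).
Then A(m+1) = A(m) + (-4m^3 + 3m^2 - m + 1) = (m(-m^3 + 3m^2 - 3m + 2)) + (-4m^3 + 3m^2 - m + 1).
Simplifying, A(m+1) = -(m - 1)(m + 1)(m^2 + m + 1) = -(m+1)((m+1) - 2)((m+1)^2 - (m+1) + 1),
which is the closed form with N = m+1.
This completes the induction.

A(N) = -N(N - 2)(N^2 - N + 1)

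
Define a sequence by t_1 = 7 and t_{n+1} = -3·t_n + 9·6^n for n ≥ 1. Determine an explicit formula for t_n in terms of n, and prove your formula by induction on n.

Computing the first terms: t_1 = 7, t_2 = 33, t_3 = 225. This suggests t_n = (-3)^(n - 1) + 6^n.
When n = 1: the formula gives 7 = 7 = t_1.
Inductive step: assume the claim holds for n = r, so t_r = (-3)^(r - 1) + 6^r.
Then t_{r+1} = -3·t_r + 9·6^r = -3·((-3)^(r - 1) + 6^r) + 9·6^r = (-3)^r + 6^(r + 1) = (-3)^((r+1) - 1) + 6^(r+1),
which is the claimed formula at n = r+1.
This completes the induction.

t_n = (-3)^(n - 1) + 6^n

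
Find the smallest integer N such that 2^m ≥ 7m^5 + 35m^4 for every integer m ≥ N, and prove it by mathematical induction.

At m = 26: 67108864 < 99163792, so the inequality fails and N ≥ 27. We prove 2^m ≥ 7m^5 + 35m^4 for all m ≥ 27.
Base case (m = 27): 2^m = 134217728 and 7m^5 + 35m^4 = 119042784, so 134217728 ≥ 119042784.
Suppose the result is true for m = p, so 2^p ≥ 7p^5 + 35p^4.
Then 2^(p + 1) = 2·(2^p) ≥ 2·(7p^5 + 35p^4).
Also, for p ≥ 27 we have 2·(7p^5 + 35p^4) ≥ 7(p+1)^5 + 35(p+1)^4, since 2·(7p^5 + 35p^4) − (7(p+1)^5 + 35(p+1)^4) = 7p^5 - 210p^3 - 280p^2 - 175p - 42, which is nonnegative for all p ≥ 27.
Combining, 2^(p + 1) ≥ 7(p+1)^5 + 35(p+1)^4.
Hence, by induction on m, the claim holds for every m ≥ 27.
Hence the smallest such N is 27.

N = 27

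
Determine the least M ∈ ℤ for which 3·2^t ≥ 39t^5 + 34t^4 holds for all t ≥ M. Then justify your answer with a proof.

At t = 27: 402653184 < 577676367, so the inequality fails and M ≥ 28. We prove 3·2^t ≥ 39t^5 + 34t^4 for all t ≥ 28.
Base case (t = 28): 3·2^t = 805306368 and 39t^5 + 34t^4 = 692102656, so 805306368 ≥ 692102656.
Inductive step: assume the claim holds for t = p, so 3·2^p ≥ 39p^5 + 34p^4.
Then 3·2^(p + 1) = 2·(3·2^p) ≥ 2·(39p^5 + 34p^4).
Also, for p ≥ 28 we have 2·(39p^5 + 34p^4) ≥ 39(p+1)^5 + 34(p+1)^4, since 2·(39p^5 + 34p^4) − (39(p+1)^5 + 34(p+1)^4) = 39p^5 - 161p^4 - 526p^3 - 594p^2 - 331p - 73, which is nonnegative for all p ≥ 28.
Combining, 3·2^(p + 1) ≥ 39(p+1)^5 + 34(p+1)^4.
By induction, the statement is established for all t ≥ 28.
Hence the smallest such M is 28.

M = 28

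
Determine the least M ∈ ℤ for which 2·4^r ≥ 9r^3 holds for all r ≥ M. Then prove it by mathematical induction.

At r = 4: 512 < 576, so the inequality fails and M ≥ 5. We prove 2·4^r ≥ 9r^3 for all r ≥ 5.
Base step (r = 5): 2·4^r = 2048 and 9r^3 = 1125, so 2048 ≥ 1125.
Inductive step: assume the claim holds for r = j, so 2·4^j ≥ 9j^3.
Then 2·4^(j + 1) = 4·(2·4^j) ≥ 4·(9j^3).
Also, for j ≥ 5 we have 4·(9j^3) ≥ 9(j+1)^3, since 4 ≥ (1 + 1/j)^3 for all j ≥ 5.
Combining, 2·4^(j + 1) ≥ 9(j+1)^3.
By the principle of mathematical induction, the result holds for all r ≥ 5.
Hence the smallest such M is 5.

M = 5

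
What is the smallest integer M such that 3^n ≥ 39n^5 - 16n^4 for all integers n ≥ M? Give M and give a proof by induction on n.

M = 16

At n = 15: 14348907 < 28805625, so the inequality fails and M ≥ 16. We prove 3^n ≥ 39n^5 - 16n^4 for all n ≥ 16.
When n = 16: 3^n = 43046721 and 39n^5 - 16n^4 = 39845888, so 43046721 ≥ 39845888.
For the inductive step, assume it holds for an arbitrary k ≥ 16, so 3^k ≥ 39k^5 - 16k^4.
Then 3^(k + 1) = 3·(3^k) ≥ 3·(39k^5 - 16k^4).
Also, for k ≥ 16 we have 3·(39k^5 - 16k^4) ≥ 39(k+1)^5 - 16(k+1)^4, since 3·(39k^5 - 16k^4) − (39(k+1)^5 - 16(k+1)^4) = 78k^5 - 227k^4 - 326k^3 - 294k^2 - 131k - 23, which is nonnegative for all k ≥ 16.
Combining, 3^(k + 1) ≥ 39(k+1)^5 - 16(k+1)^4.
By induction, the statement is established for all n ≥ 16.
Hence the smallest such M is 16.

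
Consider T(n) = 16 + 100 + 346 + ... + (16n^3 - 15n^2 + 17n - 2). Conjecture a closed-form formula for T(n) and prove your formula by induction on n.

T(n) = n(4n^3 + 3n^2 + 5n + 4)

We claim T(n) = n(4n^3 + 3n^2 + 5n + 4) for all n ≥ 1.
For the base case n = 1: T(1) = 16, and the closed form gives 16. They agree.
Inductive step: assume the claim holds for n = k, so T(k) = k(4k^3 + 3k^2 + 5k + 4).
Then T(k+1) = T(k) + (16k^3 + 33k^2 + 35k + 16) = (k(4k^3 + 3k^2 + 5k + 4)) + (16k^3 + 33k^2 + 35k + 16).
Simplifying, T(k+1) = (k + 1)(4k^3 + 15k^2 + 23k + 16) = (k+1)(4(k+1)^3 + 3(k+1)^2 + 5(k+1) + 4),
which is the closed form with n = k+1.
This completes the induction.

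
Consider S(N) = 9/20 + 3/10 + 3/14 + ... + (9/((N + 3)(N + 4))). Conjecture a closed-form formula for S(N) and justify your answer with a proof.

We claim S(N) = 9N/(4(N + 4)) for all N ≥ 1.
Base step (N = 1): S(1) = 9/20, and the closed form gives 9/20. They agree.
For the inductive step, assume it holds for an arbitrary r ≥ 1, so S(r) = 9r/(4(r + 4)).
Then S(r+1) = S(r) + (9/((r + 4)(r + 5))) = (9r/(4(r + 4))) + (9/((r + 4)(r + 5))).
Simplifying, S(r+1) = 9(r + 1)/(4(r + 5)) = 9(r+1)/(4((r+1) + 4)),
which is the closed form with N = r+1.
Hence, by induction on N, the claim holds for every N ≥ 1.

S(N) = 9N/(4(N + 4))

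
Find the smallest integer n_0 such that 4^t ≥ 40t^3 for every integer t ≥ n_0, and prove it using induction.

n_0 = 7

At t = 6: 4096 < 8640, so the inequality fails and n_0 ≥ 7. We prove 4^t ≥ 40t^3 for all t ≥ 7.
Base step (t = 7): 4^t = 16384 and 40t^3 = 13720, so 16384 ≥ 13720.
Inductive step: suppose the statement holds for some p ≥ 7, so 4^p ≥ 40p^3.
Then 4^(p + 1) = 4·(4^p) ≥ 4·(40p^3).
Also, for p ≥ 7 we have 4·(40p^3) ≥ 40(p+1)^3, since 4 ≥ (1 + 1/p)^3 for all p ≥ 7.
Combining, 4^(p + 1) ≥ 40(p+1)^3.
This completes the induction.
Hence the smallest such n_0 is 7.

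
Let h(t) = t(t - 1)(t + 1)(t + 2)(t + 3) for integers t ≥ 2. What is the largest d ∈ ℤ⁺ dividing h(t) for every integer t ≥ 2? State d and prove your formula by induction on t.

d = 120

Computing the first values: h(2) = 120 and h(3) = 720; gcd(120, 720) = 120, so d ≤ 120.
We prove 120 | t(t - 1)(t + 1)(t + 2)(t + 3) for all t ≥ 2 by induction on t.
Base step (t = 2): h(2) = 120 = 120·(1), so 120 | h(2).
Suppose the result is true for t = i, i.e. 120 | h(i). Then
h(i+1) − h(i) = i·(i+1)·(i+2)·(i+3)·(i+4) − (i-1)·i·(i+1)·(i+2)·(i+3) = i·(i+1)·(i+2)·(i+3)·[(i+4) − (i-1)] = 5·i·(i+1)·(i+2)·(i+3). The product of 4 consecutive integers is divisible by (4)! = 24, so h(i+1) − h(i) is divisible by 5·24 = 120. By the inductive hypothesis 120 | h(i), hence 120 | h(i+1).
This completes the induction.
Therefore the largest such d is 120.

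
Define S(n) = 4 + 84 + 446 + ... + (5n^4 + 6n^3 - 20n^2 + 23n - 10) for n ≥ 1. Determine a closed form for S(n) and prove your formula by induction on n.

We claim S(n) = n(n^4 + 4n^3 - 2n^2 + 3n - 2) for all n ≥ 1.
For the base case n = 1: S(1) = 4, and the closed form gives 4. They agree.
Inductive step: assume the claim holds for n = i, so S(i) = i(i^4 + 4i^3 - 2i^2 + 3i - 2).
Then S(i+1) = S(i) + (5i^4 + 26i^3 + 28i^2 + 21i + 4) = (i(i^4 + 4i^3 - 2i^2 + 3i - 2)) + (5i^4 + 26i^3 + 28i^2 + 21i + 4).
Simplifying, S(i+1) = (i + 1)(i^4 + 8i^3 + 16i^2 + 15i + 4) = (i+1)((i+1)^4 + 4(i+1)^3 - 2(i+1)^2 + 3(i+1) - 2),
which is the closed form with n = i+1.
By induction, the statement is established for all n ≥ 1.

S(n) = n(n^4 + 4n^3 - 2n^2 + 3n - 2)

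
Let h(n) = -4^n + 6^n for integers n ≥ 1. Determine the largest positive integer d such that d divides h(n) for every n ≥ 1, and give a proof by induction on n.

Computing the first values: h(1) = 2 and h(2) = 20; gcd(2, 20) = 2, so d ≤ 2.
We prove 2 | -4^n + 6^n for all n ≥ 1 by induction on n.
Base case (n = 1): h(1) = 2 = 2·(1), so 2 | h(1).
Suppose the result is true for n = j, i.e. 2 | h(j). Then
6^{j+1} − 4^{j+1} = 6·6^j − 4·4^j = 6·(6^j − 4^j) + (2)·4^j. The first term is divisible by 2 by the inductive hypothesis, and the second term (2)·4^j is divisible by 2 since 2 | 2. Hence 2 | h(j+1).
This completes the induction.
Therefore the largest such d is 2.

d = 2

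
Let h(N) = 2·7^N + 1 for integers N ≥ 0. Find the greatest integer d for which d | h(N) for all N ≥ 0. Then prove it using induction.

d = 3

Computing the first values: h(0) = 3 and h(1) = 15; gcd(3, 15) = 3, so d ≤ 3.
We prove 3 | 2·7^N + 1 for all N ≥ 0 by induction on N.
For the base case N = 0: h(0) = 3 = 3·(1), so 3 | h(0).
Inductive step: assume the claim holds for N = j, i.e. 3 | h(j). Then
h(j+1) = 2·7^(j+1) + 1 = 7·(2·7^j + 1) - 6 = 7·h(j) - 6. The first term is divisible by 3 by the inductive hypothesis, and -6 is divisible by 3. Hence 3 | h(j+1).
This completes the induction.
Therefore the largest such d is 3.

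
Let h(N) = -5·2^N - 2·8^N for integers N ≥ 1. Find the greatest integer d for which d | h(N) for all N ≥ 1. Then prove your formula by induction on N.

Computing the first values: h(1) = -26 and h(2) = -148; gcd(-26, -148) = 2, so d ≤ 2.
We prove 2 | -5·2^N - 2·8^N for all N ≥ 1 by induction on N.
When N = 1: h(1) = -26 = 2·(-13), so 2 | h(1).
Inductive step: assume the claim holds for N = p, i.e. 2 | h(p). Then
h(p+1) − 8·h(p) = (-5·2^(p+1) - 2·8^(p+1)) − 8·(-5·2^p - 2·8^p) = (-5)·2^p·(2 − 8) = (30)·2^p. Since 2 | h(p) by the inductive hypothesis, 2 | 8·h(p); and 2 | 30 since 30 = 2·15. Therefore 2 | h(p+1).
Hence, by induction on N, the claim holds for every N ≥ 1.
Therefore the largest such d is 2.

d = 2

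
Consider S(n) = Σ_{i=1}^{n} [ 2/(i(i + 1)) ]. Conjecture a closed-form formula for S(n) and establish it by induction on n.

S(n) = 2n/(n + 1)

We claim S(n) = 2n/(n + 1) for all n ≥ 1.
For the base case n = 1: S(1) = 1, and the closed form gives 1. They agree.
Inductive step: suppose the statement holds for some i ≥ 1, so S(i) = 2i/(i + 1).
Then S(i+1) = S(i) + (2/((i + 1)(i + 2))) = (2i/(i + 1)) + (2/((i + 1)(i + 2))).
Simplifying, S(i+1) = 2(i + 1)/(i + 2) = 2(i+1)/((i+1) + 1),
which is the closed form with n = i+1.
By induction, the statement is established for all n ≥ 1.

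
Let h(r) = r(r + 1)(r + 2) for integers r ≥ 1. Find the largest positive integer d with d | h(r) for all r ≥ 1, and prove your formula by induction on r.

Computing the first values: h(1) = 6 and h(2) = 24; gcd(6, 24) = 6, so d ≤ 6.
We prove 6 | r(r + 1)(r + 2) for all r ≥ 1 by induction on r.
For the base case r = 1: h(1) = 6 = 6·(1), so 6 | h(1).
Inductive step: assume the claim holds for r = p, i.e. 6 | h(p). Then
h(p+1) − h(p) = (p+1)·(p+2)·(p+3) − p·(p+1)·(p+2) = (p+1)·(p+2)·[(p+3) − p] = 3·(p+1)·(p+2). The product of 2 consecutive integers is divisible by (2)! = 2, so h(p+1) − h(p) is divisible by 3·2 = 6. By the inductive hypothesis 6 | h(p), hence 6 | h(p+1).
By induction, the statement is established for all r ≥ 1.
Therefore the largest such d is 6.

d = 6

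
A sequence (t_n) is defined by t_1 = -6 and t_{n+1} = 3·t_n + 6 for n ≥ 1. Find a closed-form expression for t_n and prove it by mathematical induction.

Computing the first terms: t_1 = -6, t_2 = -12, t_3 = -30. This suggests t_n = -3^n - 3.
When n = 1: the formula gives -6 = -6 = t_1.
For the inductive step, assume it holds for an arbitrary r ≥ 1, so t_r = -3^r - 3.
Then t_{r+1} = 3·t_r + 6 = 3·(-3^r - 3) + 6 = -3^(r + 1) - 3,
which is the claimed formula at n = r+1.
By the principle of mathematical induction, the result holds for all n ≥ 1.

t_n = -3^n - 3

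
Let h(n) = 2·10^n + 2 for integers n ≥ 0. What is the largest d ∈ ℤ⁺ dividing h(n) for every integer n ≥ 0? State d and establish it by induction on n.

d = 2

Computing the first values: h(0) = 4 and h(1) = 22; gcd(4, 22) = 2, so d ≤ 2.
We prove 2 | 2·10^n + 2 for all n ≥ 0 by induction on n.
When n = 0: h(0) = 4 = 2·(2), so 2 | h(0).
For the inductive step, assume it holds for an arbitrary j ≥ 0, i.e. 2 | h(j). Then
h(j+1) = 2·10^(j+1) + 2 = 10·(2·10^j + 2) - 18 = 10·h(j) - 18. The first term is divisible by 2 by the inductive hypothesis, and -18 is divisible by 2. Hence 2 | h(j+1).
By the principle of mathematical induction, the result holds for all n ≥ 0.
Therefore the largest such d is 2.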